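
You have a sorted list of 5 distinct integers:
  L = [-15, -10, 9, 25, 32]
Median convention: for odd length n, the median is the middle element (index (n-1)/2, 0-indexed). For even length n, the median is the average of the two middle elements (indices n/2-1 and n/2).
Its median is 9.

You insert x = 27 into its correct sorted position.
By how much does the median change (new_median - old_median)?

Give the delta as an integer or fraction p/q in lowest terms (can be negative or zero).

Old median = 9
After inserting x = 27: new sorted = [-15, -10, 9, 25, 27, 32]
New median = 17
Delta = 17 - 9 = 8

Answer: 8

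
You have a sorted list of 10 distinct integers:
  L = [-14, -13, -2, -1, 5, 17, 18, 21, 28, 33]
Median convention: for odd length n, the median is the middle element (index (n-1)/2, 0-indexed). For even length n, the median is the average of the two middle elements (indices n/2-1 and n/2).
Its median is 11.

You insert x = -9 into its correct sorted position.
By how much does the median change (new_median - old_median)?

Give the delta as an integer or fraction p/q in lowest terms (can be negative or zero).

Answer: -6

Derivation:
Old median = 11
After inserting x = -9: new sorted = [-14, -13, -9, -2, -1, 5, 17, 18, 21, 28, 33]
New median = 5
Delta = 5 - 11 = -6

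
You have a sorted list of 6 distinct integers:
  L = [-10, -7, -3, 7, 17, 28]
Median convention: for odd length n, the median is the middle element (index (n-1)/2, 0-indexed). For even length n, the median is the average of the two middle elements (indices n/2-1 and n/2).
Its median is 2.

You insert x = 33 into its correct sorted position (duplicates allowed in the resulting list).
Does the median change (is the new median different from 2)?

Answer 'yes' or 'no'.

Answer: yes

Derivation:
Old median = 2
Insert x = 33
New median = 7
Changed? yes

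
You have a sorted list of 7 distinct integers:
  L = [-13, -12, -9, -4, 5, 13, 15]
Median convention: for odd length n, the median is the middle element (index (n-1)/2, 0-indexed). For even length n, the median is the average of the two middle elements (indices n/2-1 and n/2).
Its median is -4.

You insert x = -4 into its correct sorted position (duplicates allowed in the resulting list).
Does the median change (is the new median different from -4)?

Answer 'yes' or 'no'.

Answer: no

Derivation:
Old median = -4
Insert x = -4
New median = -4
Changed? no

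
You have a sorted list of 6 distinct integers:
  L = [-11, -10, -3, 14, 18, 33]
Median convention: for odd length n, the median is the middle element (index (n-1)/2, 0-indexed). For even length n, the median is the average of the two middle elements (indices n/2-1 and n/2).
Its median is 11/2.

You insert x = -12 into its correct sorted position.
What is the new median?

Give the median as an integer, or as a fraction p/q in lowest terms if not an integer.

Old list (sorted, length 6): [-11, -10, -3, 14, 18, 33]
Old median = 11/2
Insert x = -12
Old length even (6). Middle pair: indices 2,3 = -3,14.
New length odd (7). New median = single middle element.
x = -12: 0 elements are < x, 6 elements are > x.
New sorted list: [-12, -11, -10, -3, 14, 18, 33]
New median = -3

Answer: -3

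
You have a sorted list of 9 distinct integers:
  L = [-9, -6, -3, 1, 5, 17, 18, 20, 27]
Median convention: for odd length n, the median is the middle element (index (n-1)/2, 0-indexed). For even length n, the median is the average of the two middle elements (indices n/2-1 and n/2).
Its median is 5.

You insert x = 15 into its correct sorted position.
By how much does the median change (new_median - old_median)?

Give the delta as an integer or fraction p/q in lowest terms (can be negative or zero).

Old median = 5
After inserting x = 15: new sorted = [-9, -6, -3, 1, 5, 15, 17, 18, 20, 27]
New median = 10
Delta = 10 - 5 = 5

Answer: 5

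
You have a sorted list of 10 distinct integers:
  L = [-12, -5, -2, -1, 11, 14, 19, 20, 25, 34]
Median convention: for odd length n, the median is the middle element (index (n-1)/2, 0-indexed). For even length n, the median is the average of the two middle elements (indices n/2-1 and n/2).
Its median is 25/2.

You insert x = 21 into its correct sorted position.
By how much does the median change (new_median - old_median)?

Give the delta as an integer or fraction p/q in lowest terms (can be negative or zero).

Old median = 25/2
After inserting x = 21: new sorted = [-12, -5, -2, -1, 11, 14, 19, 20, 21, 25, 34]
New median = 14
Delta = 14 - 25/2 = 3/2

Answer: 3/2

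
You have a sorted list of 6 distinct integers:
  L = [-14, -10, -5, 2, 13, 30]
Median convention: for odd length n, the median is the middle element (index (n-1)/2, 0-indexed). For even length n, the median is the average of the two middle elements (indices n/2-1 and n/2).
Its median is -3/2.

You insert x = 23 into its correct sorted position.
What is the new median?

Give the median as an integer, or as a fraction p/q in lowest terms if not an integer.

Old list (sorted, length 6): [-14, -10, -5, 2, 13, 30]
Old median = -3/2
Insert x = 23
Old length even (6). Middle pair: indices 2,3 = -5,2.
New length odd (7). New median = single middle element.
x = 23: 5 elements are < x, 1 elements are > x.
New sorted list: [-14, -10, -5, 2, 13, 23, 30]
New median = 2

Answer: 2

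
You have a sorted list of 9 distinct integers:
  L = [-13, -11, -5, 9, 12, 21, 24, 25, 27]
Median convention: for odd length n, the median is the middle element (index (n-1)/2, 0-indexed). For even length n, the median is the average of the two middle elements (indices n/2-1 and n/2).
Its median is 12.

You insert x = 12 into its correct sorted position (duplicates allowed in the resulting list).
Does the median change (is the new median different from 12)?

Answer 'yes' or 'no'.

Old median = 12
Insert x = 12
New median = 12
Changed? no

Answer: no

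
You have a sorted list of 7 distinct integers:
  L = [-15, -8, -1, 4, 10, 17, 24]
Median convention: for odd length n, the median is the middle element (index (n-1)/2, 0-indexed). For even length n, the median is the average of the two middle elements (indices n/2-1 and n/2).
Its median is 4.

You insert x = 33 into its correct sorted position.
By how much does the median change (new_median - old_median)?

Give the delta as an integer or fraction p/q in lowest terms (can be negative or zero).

Answer: 3

Derivation:
Old median = 4
After inserting x = 33: new sorted = [-15, -8, -1, 4, 10, 17, 24, 33]
New median = 7
Delta = 7 - 4 = 3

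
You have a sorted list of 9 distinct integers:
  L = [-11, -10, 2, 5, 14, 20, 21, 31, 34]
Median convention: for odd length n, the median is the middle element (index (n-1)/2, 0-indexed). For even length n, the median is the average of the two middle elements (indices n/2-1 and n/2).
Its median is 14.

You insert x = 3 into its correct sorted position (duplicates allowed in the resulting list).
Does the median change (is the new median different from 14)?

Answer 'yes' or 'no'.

Answer: yes

Derivation:
Old median = 14
Insert x = 3
New median = 19/2
Changed? yes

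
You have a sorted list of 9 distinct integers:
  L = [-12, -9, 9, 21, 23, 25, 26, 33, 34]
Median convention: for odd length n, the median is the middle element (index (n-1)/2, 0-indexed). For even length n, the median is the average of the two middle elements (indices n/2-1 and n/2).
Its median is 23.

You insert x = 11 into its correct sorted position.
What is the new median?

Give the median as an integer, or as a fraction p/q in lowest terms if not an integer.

Answer: 22

Derivation:
Old list (sorted, length 9): [-12, -9, 9, 21, 23, 25, 26, 33, 34]
Old median = 23
Insert x = 11
Old length odd (9). Middle was index 4 = 23.
New length even (10). New median = avg of two middle elements.
x = 11: 3 elements are < x, 6 elements are > x.
New sorted list: [-12, -9, 9, 11, 21, 23, 25, 26, 33, 34]
New median = 22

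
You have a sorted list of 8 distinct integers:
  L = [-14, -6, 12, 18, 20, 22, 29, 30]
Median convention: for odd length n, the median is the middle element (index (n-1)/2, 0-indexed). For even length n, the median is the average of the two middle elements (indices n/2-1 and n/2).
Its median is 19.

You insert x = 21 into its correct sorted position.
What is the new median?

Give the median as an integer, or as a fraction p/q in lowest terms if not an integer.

Old list (sorted, length 8): [-14, -6, 12, 18, 20, 22, 29, 30]
Old median = 19
Insert x = 21
Old length even (8). Middle pair: indices 3,4 = 18,20.
New length odd (9). New median = single middle element.
x = 21: 5 elements are < x, 3 elements are > x.
New sorted list: [-14, -6, 12, 18, 20, 21, 22, 29, 30]
New median = 20

Answer: 20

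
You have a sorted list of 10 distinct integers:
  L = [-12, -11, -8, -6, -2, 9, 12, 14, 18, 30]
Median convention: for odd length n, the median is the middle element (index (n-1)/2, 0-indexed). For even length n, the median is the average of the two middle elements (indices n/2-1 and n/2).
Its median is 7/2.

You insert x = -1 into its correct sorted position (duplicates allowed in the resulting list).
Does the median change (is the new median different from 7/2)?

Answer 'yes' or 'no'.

Old median = 7/2
Insert x = -1
New median = -1
Changed? yes

Answer: yes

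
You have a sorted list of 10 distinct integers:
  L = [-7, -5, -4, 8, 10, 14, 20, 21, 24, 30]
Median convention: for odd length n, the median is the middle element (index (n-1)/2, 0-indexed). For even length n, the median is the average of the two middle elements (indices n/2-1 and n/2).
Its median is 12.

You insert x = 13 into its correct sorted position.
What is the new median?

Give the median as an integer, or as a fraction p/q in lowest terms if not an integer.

Old list (sorted, length 10): [-7, -5, -4, 8, 10, 14, 20, 21, 24, 30]
Old median = 12
Insert x = 13
Old length even (10). Middle pair: indices 4,5 = 10,14.
New length odd (11). New median = single middle element.
x = 13: 5 elements are < x, 5 elements are > x.
New sorted list: [-7, -5, -4, 8, 10, 13, 14, 20, 21, 24, 30]
New median = 13

Answer: 13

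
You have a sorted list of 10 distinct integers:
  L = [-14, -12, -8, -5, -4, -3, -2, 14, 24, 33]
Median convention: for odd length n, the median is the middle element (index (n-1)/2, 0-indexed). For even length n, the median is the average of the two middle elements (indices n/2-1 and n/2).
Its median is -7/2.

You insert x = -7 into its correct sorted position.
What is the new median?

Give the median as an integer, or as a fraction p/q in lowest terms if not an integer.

Old list (sorted, length 10): [-14, -12, -8, -5, -4, -3, -2, 14, 24, 33]
Old median = -7/2
Insert x = -7
Old length even (10). Middle pair: indices 4,5 = -4,-3.
New length odd (11). New median = single middle element.
x = -7: 3 elements are < x, 7 elements are > x.
New sorted list: [-14, -12, -8, -7, -5, -4, -3, -2, 14, 24, 33]
New median = -4

Answer: -4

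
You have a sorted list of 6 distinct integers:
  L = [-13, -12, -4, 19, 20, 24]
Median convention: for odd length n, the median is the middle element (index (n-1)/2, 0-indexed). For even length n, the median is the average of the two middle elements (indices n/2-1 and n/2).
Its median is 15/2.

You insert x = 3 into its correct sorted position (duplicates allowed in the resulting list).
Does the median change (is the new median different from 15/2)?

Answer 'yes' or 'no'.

Answer: yes

Derivation:
Old median = 15/2
Insert x = 3
New median = 3
Changed? yes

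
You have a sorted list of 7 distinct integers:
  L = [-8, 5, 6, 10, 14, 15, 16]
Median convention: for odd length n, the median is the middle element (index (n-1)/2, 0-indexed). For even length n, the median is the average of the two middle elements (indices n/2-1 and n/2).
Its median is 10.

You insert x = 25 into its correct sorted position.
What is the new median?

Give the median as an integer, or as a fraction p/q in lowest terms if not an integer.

Answer: 12

Derivation:
Old list (sorted, length 7): [-8, 5, 6, 10, 14, 15, 16]
Old median = 10
Insert x = 25
Old length odd (7). Middle was index 3 = 10.
New length even (8). New median = avg of two middle elements.
x = 25: 7 elements are < x, 0 elements are > x.
New sorted list: [-8, 5, 6, 10, 14, 15, 16, 25]
New median = 12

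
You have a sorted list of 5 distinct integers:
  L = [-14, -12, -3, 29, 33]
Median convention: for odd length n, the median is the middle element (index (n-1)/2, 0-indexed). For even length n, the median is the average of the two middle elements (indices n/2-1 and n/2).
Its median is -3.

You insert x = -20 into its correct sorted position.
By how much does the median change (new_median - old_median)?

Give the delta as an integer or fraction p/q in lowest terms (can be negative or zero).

Old median = -3
After inserting x = -20: new sorted = [-20, -14, -12, -3, 29, 33]
New median = -15/2
Delta = -15/2 - -3 = -9/2

Answer: -9/2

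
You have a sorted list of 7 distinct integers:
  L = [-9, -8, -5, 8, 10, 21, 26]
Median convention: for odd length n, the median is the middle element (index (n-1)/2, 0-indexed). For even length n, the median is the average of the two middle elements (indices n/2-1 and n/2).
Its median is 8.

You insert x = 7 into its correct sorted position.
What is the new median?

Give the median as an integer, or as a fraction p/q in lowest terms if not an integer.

Answer: 15/2

Derivation:
Old list (sorted, length 7): [-9, -8, -5, 8, 10, 21, 26]
Old median = 8
Insert x = 7
Old length odd (7). Middle was index 3 = 8.
New length even (8). New median = avg of two middle elements.
x = 7: 3 elements are < x, 4 elements are > x.
New sorted list: [-9, -8, -5, 7, 8, 10, 21, 26]
New median = 15/2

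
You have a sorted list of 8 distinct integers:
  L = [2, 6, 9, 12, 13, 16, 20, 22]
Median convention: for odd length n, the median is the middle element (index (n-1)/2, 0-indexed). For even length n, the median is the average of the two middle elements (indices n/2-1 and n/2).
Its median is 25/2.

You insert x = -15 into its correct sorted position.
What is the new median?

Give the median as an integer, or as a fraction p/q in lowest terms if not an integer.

Answer: 12

Derivation:
Old list (sorted, length 8): [2, 6, 9, 12, 13, 16, 20, 22]
Old median = 25/2
Insert x = -15
Old length even (8). Middle pair: indices 3,4 = 12,13.
New length odd (9). New median = single middle element.
x = -15: 0 elements are < x, 8 elements are > x.
New sorted list: [-15, 2, 6, 9, 12, 13, 16, 20, 22]
New median = 12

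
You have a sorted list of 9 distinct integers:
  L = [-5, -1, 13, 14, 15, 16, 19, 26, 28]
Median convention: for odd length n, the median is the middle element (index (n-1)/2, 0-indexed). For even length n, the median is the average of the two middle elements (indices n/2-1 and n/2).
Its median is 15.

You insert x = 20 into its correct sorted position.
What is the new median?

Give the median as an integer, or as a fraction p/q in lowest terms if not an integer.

Old list (sorted, length 9): [-5, -1, 13, 14, 15, 16, 19, 26, 28]
Old median = 15
Insert x = 20
Old length odd (9). Middle was index 4 = 15.
New length even (10). New median = avg of two middle elements.
x = 20: 7 elements are < x, 2 elements are > x.
New sorted list: [-5, -1, 13, 14, 15, 16, 19, 20, 26, 28]
New median = 31/2

Answer: 31/2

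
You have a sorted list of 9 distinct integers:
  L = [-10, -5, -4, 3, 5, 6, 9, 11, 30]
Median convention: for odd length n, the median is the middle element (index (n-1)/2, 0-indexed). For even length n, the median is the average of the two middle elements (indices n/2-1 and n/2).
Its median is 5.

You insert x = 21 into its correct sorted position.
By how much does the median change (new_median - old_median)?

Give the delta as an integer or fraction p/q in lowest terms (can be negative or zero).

Old median = 5
After inserting x = 21: new sorted = [-10, -5, -4, 3, 5, 6, 9, 11, 21, 30]
New median = 11/2
Delta = 11/2 - 5 = 1/2

Answer: 1/2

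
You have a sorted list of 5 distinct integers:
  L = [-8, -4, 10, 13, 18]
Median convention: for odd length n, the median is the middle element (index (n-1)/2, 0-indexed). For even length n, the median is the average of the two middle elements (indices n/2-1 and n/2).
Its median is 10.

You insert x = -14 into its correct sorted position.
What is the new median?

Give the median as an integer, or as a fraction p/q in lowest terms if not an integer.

Old list (sorted, length 5): [-8, -4, 10, 13, 18]
Old median = 10
Insert x = -14
Old length odd (5). Middle was index 2 = 10.
New length even (6). New median = avg of two middle elements.
x = -14: 0 elements are < x, 5 elements are > x.
New sorted list: [-14, -8, -4, 10, 13, 18]
New median = 3

Answer: 3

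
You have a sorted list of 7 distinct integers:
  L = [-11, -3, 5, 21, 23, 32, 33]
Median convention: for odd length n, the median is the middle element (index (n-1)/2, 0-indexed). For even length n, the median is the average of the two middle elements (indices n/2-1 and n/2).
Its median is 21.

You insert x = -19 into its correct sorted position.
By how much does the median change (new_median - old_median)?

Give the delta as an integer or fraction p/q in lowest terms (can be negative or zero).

Answer: -8

Derivation:
Old median = 21
After inserting x = -19: new sorted = [-19, -11, -3, 5, 21, 23, 32, 33]
New median = 13
Delta = 13 - 21 = -8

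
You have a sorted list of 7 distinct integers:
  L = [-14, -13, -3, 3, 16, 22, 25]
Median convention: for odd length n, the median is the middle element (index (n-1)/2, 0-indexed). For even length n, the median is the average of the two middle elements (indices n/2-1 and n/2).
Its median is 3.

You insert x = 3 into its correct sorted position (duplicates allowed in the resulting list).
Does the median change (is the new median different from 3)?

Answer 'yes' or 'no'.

Answer: no

Derivation:
Old median = 3
Insert x = 3
New median = 3
Changed? no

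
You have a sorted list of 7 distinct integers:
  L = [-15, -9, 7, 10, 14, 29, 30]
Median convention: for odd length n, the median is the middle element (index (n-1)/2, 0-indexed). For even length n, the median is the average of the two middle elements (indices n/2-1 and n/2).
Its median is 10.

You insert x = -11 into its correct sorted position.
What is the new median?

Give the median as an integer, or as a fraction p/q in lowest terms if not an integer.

Old list (sorted, length 7): [-15, -9, 7, 10, 14, 29, 30]
Old median = 10
Insert x = -11
Old length odd (7). Middle was index 3 = 10.
New length even (8). New median = avg of two middle elements.
x = -11: 1 elements are < x, 6 elements are > x.
New sorted list: [-15, -11, -9, 7, 10, 14, 29, 30]
New median = 17/2

Answer: 17/2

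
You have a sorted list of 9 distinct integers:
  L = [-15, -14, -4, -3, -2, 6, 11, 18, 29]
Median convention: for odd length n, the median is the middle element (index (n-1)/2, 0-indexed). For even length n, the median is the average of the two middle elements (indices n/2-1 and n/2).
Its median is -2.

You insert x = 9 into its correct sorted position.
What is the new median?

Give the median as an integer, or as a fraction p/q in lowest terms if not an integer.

Answer: 2

Derivation:
Old list (sorted, length 9): [-15, -14, -4, -3, -2, 6, 11, 18, 29]
Old median = -2
Insert x = 9
Old length odd (9). Middle was index 4 = -2.
New length even (10). New median = avg of two middle elements.
x = 9: 6 elements are < x, 3 elements are > x.
New sorted list: [-15, -14, -4, -3, -2, 6, 9, 11, 18, 29]
New median = 2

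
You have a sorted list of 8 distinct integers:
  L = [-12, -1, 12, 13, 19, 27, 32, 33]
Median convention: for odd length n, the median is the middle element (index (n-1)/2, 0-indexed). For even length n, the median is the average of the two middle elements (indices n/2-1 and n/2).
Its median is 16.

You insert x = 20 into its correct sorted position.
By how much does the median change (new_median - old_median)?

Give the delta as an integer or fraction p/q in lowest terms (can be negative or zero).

Answer: 3

Derivation:
Old median = 16
After inserting x = 20: new sorted = [-12, -1, 12, 13, 19, 20, 27, 32, 33]
New median = 19
Delta = 19 - 16 = 3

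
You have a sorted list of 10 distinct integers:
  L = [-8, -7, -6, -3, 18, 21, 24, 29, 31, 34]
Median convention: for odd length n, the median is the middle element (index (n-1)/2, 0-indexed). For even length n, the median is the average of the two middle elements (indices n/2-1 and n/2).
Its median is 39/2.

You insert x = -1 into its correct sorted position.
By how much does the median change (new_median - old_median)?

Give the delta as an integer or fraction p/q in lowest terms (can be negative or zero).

Old median = 39/2
After inserting x = -1: new sorted = [-8, -7, -6, -3, -1, 18, 21, 24, 29, 31, 34]
New median = 18
Delta = 18 - 39/2 = -3/2

Answer: -3/2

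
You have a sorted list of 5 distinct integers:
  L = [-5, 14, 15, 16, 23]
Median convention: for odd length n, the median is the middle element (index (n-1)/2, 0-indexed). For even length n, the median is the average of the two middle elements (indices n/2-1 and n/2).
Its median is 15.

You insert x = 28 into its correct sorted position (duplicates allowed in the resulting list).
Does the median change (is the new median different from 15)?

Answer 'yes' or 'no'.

Old median = 15
Insert x = 28
New median = 31/2
Changed? yes

Answer: yes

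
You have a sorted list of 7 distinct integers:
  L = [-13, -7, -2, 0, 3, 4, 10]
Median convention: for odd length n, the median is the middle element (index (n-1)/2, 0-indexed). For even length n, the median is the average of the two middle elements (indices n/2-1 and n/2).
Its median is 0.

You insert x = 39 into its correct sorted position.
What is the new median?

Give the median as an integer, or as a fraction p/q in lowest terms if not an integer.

Old list (sorted, length 7): [-13, -7, -2, 0, 3, 4, 10]
Old median = 0
Insert x = 39
Old length odd (7). Middle was index 3 = 0.
New length even (8). New median = avg of two middle elements.
x = 39: 7 elements are < x, 0 elements are > x.
New sorted list: [-13, -7, -2, 0, 3, 4, 10, 39]
New median = 3/2

Answer: 3/2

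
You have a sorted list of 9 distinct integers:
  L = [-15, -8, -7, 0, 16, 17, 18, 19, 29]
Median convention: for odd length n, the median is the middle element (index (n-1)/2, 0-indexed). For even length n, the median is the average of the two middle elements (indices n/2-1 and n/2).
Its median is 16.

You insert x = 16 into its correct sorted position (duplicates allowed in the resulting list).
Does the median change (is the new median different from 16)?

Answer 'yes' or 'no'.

Answer: no

Derivation:
Old median = 16
Insert x = 16
New median = 16
Changed? no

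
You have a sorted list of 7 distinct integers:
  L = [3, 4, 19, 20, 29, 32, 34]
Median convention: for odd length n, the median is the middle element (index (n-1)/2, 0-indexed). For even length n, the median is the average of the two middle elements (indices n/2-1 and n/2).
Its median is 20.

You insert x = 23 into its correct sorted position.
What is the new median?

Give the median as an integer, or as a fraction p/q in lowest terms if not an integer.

Old list (sorted, length 7): [3, 4, 19, 20, 29, 32, 34]
Old median = 20
Insert x = 23
Old length odd (7). Middle was index 3 = 20.
New length even (8). New median = avg of two middle elements.
x = 23: 4 elements are < x, 3 elements are > x.
New sorted list: [3, 4, 19, 20, 23, 29, 32, 34]
New median = 43/2

Answer: 43/2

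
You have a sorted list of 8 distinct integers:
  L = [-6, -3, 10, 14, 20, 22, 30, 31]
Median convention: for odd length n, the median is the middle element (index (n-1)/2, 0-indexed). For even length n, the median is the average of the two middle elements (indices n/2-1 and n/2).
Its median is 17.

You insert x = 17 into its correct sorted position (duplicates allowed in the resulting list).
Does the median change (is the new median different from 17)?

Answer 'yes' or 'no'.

Old median = 17
Insert x = 17
New median = 17
Changed? no

Answer: no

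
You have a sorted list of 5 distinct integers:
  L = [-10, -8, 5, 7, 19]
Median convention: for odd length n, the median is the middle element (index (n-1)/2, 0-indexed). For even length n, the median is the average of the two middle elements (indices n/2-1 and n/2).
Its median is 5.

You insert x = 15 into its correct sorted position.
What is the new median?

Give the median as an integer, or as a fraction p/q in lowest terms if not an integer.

Old list (sorted, length 5): [-10, -8, 5, 7, 19]
Old median = 5
Insert x = 15
Old length odd (5). Middle was index 2 = 5.
New length even (6). New median = avg of two middle elements.
x = 15: 4 elements are < x, 1 elements are > x.
New sorted list: [-10, -8, 5, 7, 15, 19]
New median = 6

Answer: 6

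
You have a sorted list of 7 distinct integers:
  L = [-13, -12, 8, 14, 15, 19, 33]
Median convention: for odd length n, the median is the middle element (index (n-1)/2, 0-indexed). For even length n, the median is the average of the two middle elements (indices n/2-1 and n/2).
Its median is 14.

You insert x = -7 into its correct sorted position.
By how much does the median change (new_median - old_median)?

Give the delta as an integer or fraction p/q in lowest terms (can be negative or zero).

Answer: -3

Derivation:
Old median = 14
After inserting x = -7: new sorted = [-13, -12, -7, 8, 14, 15, 19, 33]
New median = 11
Delta = 11 - 14 = -3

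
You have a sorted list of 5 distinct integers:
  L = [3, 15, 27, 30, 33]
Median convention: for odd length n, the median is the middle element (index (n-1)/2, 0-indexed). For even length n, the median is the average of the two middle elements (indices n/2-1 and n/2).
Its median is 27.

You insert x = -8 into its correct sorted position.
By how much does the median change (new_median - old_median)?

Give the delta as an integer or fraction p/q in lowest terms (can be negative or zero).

Answer: -6

Derivation:
Old median = 27
After inserting x = -8: new sorted = [-8, 3, 15, 27, 30, 33]
New median = 21
Delta = 21 - 27 = -6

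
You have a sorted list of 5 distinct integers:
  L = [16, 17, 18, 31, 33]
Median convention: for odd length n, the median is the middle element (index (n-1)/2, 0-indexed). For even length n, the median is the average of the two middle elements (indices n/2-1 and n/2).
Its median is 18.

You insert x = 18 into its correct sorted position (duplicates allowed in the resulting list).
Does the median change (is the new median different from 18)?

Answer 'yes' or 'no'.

Answer: no

Derivation:
Old median = 18
Insert x = 18
New median = 18
Changed? no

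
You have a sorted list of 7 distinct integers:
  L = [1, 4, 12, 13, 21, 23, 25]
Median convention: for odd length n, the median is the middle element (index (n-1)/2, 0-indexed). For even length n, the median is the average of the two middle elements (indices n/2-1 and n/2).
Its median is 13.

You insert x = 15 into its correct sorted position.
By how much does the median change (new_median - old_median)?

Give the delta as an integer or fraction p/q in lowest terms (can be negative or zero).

Answer: 1

Derivation:
Old median = 13
After inserting x = 15: new sorted = [1, 4, 12, 13, 15, 21, 23, 25]
New median = 14
Delta = 14 - 13 = 1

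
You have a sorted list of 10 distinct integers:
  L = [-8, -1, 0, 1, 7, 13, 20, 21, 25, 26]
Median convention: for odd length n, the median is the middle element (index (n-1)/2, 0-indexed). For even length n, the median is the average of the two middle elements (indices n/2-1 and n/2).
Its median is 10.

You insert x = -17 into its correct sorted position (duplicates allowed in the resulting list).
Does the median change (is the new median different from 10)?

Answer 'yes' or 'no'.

Old median = 10
Insert x = -17
New median = 7
Changed? yes

Answer: yes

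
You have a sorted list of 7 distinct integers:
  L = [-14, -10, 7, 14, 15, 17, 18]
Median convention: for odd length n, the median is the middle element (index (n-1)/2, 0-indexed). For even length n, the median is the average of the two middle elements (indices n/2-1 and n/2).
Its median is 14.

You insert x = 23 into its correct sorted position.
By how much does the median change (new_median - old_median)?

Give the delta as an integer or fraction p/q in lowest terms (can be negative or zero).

Old median = 14
After inserting x = 23: new sorted = [-14, -10, 7, 14, 15, 17, 18, 23]
New median = 29/2
Delta = 29/2 - 14 = 1/2

Answer: 1/2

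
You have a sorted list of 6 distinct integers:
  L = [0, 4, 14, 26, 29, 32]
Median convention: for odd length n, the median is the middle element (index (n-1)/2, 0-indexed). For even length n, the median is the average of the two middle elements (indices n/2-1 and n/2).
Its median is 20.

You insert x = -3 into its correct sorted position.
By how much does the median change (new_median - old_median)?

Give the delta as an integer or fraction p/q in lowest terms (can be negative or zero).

Answer: -6

Derivation:
Old median = 20
After inserting x = -3: new sorted = [-3, 0, 4, 14, 26, 29, 32]
New median = 14
Delta = 14 - 20 = -6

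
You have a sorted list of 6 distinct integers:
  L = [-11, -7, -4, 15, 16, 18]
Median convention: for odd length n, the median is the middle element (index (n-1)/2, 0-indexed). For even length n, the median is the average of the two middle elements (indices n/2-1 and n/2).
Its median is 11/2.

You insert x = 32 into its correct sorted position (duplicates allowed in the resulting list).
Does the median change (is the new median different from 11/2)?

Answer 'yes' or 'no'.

Old median = 11/2
Insert x = 32
New median = 15
Changed? yes

Answer: yes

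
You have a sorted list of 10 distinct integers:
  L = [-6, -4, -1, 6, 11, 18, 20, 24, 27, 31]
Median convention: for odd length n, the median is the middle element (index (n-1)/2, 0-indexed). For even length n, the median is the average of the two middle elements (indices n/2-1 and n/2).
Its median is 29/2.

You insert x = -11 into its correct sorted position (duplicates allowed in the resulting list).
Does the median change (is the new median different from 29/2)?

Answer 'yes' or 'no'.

Old median = 29/2
Insert x = -11
New median = 11
Changed? yes

Answer: yes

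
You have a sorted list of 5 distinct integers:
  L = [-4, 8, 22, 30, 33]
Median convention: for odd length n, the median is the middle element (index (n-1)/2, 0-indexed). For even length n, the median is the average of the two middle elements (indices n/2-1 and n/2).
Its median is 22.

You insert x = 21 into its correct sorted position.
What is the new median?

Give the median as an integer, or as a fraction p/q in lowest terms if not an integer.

Old list (sorted, length 5): [-4, 8, 22, 30, 33]
Old median = 22
Insert x = 21
Old length odd (5). Middle was index 2 = 22.
New length even (6). New median = avg of two middle elements.
x = 21: 2 elements are < x, 3 elements are > x.
New sorted list: [-4, 8, 21, 22, 30, 33]
New median = 43/2

Answer: 43/2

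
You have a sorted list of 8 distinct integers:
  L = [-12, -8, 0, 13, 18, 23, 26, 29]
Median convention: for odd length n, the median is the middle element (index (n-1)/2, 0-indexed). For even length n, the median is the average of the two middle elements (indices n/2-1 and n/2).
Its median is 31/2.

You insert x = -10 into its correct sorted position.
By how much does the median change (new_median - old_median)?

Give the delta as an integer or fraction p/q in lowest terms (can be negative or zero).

Old median = 31/2
After inserting x = -10: new sorted = [-12, -10, -8, 0, 13, 18, 23, 26, 29]
New median = 13
Delta = 13 - 31/2 = -5/2

Answer: -5/2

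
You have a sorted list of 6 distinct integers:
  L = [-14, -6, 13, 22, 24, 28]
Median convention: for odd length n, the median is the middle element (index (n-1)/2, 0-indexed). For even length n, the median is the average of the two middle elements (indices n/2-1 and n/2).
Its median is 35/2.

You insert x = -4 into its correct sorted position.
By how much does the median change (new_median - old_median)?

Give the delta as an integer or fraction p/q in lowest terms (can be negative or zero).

Old median = 35/2
After inserting x = -4: new sorted = [-14, -6, -4, 13, 22, 24, 28]
New median = 13
Delta = 13 - 35/2 = -9/2

Answer: -9/2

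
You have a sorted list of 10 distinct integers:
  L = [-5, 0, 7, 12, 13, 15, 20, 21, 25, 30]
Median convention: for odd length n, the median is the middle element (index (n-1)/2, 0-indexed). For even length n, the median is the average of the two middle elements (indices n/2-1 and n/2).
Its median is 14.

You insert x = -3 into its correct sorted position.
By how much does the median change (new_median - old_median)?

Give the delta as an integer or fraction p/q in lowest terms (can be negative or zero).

Old median = 14
After inserting x = -3: new sorted = [-5, -3, 0, 7, 12, 13, 15, 20, 21, 25, 30]
New median = 13
Delta = 13 - 14 = -1

Answer: -1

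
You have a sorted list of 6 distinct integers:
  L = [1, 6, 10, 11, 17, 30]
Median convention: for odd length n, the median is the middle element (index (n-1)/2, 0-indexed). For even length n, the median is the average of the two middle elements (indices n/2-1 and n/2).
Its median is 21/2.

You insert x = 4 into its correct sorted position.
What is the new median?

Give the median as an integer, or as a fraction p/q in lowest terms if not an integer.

Old list (sorted, length 6): [1, 6, 10, 11, 17, 30]
Old median = 21/2
Insert x = 4
Old length even (6). Middle pair: indices 2,3 = 10,11.
New length odd (7). New median = single middle element.
x = 4: 1 elements are < x, 5 elements are > x.
New sorted list: [1, 4, 6, 10, 11, 17, 30]
New median = 10

Answer: 10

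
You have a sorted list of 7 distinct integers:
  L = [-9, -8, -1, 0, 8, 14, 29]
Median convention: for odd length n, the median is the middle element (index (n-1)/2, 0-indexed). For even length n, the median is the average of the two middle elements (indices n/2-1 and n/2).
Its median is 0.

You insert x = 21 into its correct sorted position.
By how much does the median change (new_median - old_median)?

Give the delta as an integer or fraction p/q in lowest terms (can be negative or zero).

Old median = 0
After inserting x = 21: new sorted = [-9, -8, -1, 0, 8, 14, 21, 29]
New median = 4
Delta = 4 - 0 = 4

Answer: 4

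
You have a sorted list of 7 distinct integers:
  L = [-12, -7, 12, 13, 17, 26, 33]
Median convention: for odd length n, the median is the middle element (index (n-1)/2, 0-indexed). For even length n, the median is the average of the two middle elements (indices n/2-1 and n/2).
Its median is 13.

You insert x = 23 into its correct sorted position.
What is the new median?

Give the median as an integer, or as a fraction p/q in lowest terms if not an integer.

Old list (sorted, length 7): [-12, -7, 12, 13, 17, 26, 33]
Old median = 13
Insert x = 23
Old length odd (7). Middle was index 3 = 13.
New length even (8). New median = avg of two middle elements.
x = 23: 5 elements are < x, 2 elements are > x.
New sorted list: [-12, -7, 12, 13, 17, 23, 26, 33]
New median = 15

Answer: 15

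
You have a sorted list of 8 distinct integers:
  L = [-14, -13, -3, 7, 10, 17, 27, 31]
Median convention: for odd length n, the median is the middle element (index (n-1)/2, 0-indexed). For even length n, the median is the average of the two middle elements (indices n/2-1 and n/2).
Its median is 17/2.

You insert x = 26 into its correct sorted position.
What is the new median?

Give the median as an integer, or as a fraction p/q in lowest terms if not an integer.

Old list (sorted, length 8): [-14, -13, -3, 7, 10, 17, 27, 31]
Old median = 17/2
Insert x = 26
Old length even (8). Middle pair: indices 3,4 = 7,10.
New length odd (9). New median = single middle element.
x = 26: 6 elements are < x, 2 elements are > x.
New sorted list: [-14, -13, -3, 7, 10, 17, 26, 27, 31]
New median = 10

Answer: 10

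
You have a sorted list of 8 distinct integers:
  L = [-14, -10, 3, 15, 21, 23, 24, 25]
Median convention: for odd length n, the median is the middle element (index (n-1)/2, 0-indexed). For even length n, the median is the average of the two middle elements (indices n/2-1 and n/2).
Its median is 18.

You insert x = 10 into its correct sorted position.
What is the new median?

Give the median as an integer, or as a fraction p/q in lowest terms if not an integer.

Answer: 15

Derivation:
Old list (sorted, length 8): [-14, -10, 3, 15, 21, 23, 24, 25]
Old median = 18
Insert x = 10
Old length even (8). Middle pair: indices 3,4 = 15,21.
New length odd (9). New median = single middle element.
x = 10: 3 elements are < x, 5 elements are > x.
New sorted list: [-14, -10, 3, 10, 15, 21, 23, 24, 25]
New median = 15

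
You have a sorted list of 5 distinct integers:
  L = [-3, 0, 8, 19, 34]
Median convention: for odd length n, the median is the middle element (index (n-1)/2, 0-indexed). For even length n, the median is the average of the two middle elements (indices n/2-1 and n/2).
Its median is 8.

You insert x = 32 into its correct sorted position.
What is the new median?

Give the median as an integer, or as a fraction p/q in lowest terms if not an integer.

Old list (sorted, length 5): [-3, 0, 8, 19, 34]
Old median = 8
Insert x = 32
Old length odd (5). Middle was index 2 = 8.
New length even (6). New median = avg of two middle elements.
x = 32: 4 elements are < x, 1 elements are > x.
New sorted list: [-3, 0, 8, 19, 32, 34]
New median = 27/2

Answer: 27/2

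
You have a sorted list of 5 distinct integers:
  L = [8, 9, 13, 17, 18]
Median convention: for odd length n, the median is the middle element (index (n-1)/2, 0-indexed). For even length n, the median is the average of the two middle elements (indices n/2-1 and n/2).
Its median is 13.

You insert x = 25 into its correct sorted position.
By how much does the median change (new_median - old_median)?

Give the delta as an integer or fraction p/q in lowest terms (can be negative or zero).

Old median = 13
After inserting x = 25: new sorted = [8, 9, 13, 17, 18, 25]
New median = 15
Delta = 15 - 13 = 2

Answer: 2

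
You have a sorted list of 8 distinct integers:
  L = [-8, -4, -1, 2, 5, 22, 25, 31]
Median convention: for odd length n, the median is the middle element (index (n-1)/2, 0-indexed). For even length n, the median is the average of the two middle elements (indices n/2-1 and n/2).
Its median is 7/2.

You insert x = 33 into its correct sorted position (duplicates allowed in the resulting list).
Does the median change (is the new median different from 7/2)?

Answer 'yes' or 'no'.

Old median = 7/2
Insert x = 33
New median = 5
Changed? yes

Answer: yes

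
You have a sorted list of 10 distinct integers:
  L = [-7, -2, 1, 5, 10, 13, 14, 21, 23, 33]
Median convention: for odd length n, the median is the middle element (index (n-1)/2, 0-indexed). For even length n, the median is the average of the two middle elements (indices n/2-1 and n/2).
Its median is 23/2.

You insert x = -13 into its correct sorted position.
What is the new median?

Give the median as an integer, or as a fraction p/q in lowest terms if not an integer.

Old list (sorted, length 10): [-7, -2, 1, 5, 10, 13, 14, 21, 23, 33]
Old median = 23/2
Insert x = -13
Old length even (10). Middle pair: indices 4,5 = 10,13.
New length odd (11). New median = single middle element.
x = -13: 0 elements are < x, 10 elements are > x.
New sorted list: [-13, -7, -2, 1, 5, 10, 13, 14, 21, 23, 33]
New median = 10

Answer: 10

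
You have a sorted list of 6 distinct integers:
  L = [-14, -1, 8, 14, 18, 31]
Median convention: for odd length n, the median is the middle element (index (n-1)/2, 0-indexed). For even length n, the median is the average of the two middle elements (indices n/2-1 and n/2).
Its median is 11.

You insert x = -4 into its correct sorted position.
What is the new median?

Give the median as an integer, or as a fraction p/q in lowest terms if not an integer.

Old list (sorted, length 6): [-14, -1, 8, 14, 18, 31]
Old median = 11
Insert x = -4
Old length even (6). Middle pair: indices 2,3 = 8,14.
New length odd (7). New median = single middle element.
x = -4: 1 elements are < x, 5 elements are > x.
New sorted list: [-14, -4, -1, 8, 14, 18, 31]
New median = 8

Answer: 8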